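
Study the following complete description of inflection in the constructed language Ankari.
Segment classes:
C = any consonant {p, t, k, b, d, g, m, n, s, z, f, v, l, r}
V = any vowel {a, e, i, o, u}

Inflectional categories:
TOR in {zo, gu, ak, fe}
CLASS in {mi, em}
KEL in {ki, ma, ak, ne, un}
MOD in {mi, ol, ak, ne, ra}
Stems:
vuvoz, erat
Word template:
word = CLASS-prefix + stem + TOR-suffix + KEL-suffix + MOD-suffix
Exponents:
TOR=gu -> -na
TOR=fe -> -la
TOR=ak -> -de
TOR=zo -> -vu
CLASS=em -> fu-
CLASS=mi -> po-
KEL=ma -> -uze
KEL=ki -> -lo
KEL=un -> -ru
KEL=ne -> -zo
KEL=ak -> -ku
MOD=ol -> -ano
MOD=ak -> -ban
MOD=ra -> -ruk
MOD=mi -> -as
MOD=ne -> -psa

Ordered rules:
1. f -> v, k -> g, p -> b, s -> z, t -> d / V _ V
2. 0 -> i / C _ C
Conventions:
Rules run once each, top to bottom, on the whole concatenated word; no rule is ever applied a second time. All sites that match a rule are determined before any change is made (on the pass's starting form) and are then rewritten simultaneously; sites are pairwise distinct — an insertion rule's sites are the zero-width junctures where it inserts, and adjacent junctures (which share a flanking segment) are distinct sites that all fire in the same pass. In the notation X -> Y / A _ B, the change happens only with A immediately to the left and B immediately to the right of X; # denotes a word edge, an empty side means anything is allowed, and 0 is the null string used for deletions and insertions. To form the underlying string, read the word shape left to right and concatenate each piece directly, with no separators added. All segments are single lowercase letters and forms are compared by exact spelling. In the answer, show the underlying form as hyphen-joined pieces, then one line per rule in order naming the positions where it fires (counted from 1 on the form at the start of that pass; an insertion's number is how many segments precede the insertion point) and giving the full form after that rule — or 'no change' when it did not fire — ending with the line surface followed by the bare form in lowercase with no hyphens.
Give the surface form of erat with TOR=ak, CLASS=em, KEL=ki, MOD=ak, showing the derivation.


underlying: fu-erat-de-lo-ban
1. f -> v, k -> g, p -> b, s -> z, t -> d / V _ V: no change
2. 0 -> i / C _ C: inserts after position(s) 6: fueratideloban
surface: fueratideloban


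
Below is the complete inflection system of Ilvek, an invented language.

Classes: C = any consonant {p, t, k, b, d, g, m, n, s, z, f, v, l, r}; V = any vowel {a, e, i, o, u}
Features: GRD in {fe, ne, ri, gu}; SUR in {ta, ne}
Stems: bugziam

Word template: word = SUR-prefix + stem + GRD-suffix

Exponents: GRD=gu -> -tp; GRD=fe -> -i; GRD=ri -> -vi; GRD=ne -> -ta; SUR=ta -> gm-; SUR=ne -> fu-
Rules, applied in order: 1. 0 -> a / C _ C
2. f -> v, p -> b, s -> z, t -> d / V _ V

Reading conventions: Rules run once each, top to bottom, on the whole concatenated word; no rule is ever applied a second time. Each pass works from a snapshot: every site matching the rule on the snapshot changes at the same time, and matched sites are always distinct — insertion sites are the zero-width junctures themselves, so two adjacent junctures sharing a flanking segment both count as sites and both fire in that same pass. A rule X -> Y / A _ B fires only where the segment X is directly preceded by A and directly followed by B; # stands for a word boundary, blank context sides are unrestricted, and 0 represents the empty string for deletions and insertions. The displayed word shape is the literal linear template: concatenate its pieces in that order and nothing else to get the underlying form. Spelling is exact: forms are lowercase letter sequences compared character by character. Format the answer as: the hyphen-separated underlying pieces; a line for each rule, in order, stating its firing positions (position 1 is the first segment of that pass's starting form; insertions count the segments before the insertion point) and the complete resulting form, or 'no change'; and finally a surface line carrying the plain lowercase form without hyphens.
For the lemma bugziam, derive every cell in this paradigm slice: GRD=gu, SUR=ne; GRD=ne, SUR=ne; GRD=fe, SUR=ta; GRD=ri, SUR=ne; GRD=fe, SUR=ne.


cell GRD=gu, SUR=ne:
underlying: fu-bugziam-tp
1. 0 -> a / C _ C: inserts after position(s) 5, 9, 10: fubugaziamatap
2. f -> v, p -> b, s -> z, t -> d / V _ V: fires at position(s) 12: fubugaziamadap
surface: fubugaziamadap

cell GRD=ne, SUR=ne:
underlying: fu-bugziam-ta
1. 0 -> a / C _ C: inserts after position(s) 5, 9: fubugaziamata
2. f -> v, p -> b, s -> z, t -> d / V _ V: fires at position(s) 12: fubugaziamada
surface: fubugaziamada

cell GRD=fe, SUR=ta:
underlying: gm-bugziam-i
1. 0 -> a / C _ C: inserts after position(s) 1, 2, 5: gamabugaziami
2. f -> v, p -> b, s -> z, t -> d / V _ V: no change
surface: gamabugaziami

cell GRD=ri, SUR=ne:
underlying: fu-bugziam-vi
1. 0 -> a / C _ C: inserts after position(s) 5, 9: fubugaziamavi
2. f -> v, p -> b, s -> z, t -> d / V _ V: no change
surface: fubugaziamavi

cell GRD=fe, SUR=ne:
underlying: fu-bugziam-i
1. 0 -> a / C _ C: inserts after position(s) 5: fubugaziami
2. f -> v, p -> b, s -> z, t -> d / V _ V: no change
surface: fubugaziami


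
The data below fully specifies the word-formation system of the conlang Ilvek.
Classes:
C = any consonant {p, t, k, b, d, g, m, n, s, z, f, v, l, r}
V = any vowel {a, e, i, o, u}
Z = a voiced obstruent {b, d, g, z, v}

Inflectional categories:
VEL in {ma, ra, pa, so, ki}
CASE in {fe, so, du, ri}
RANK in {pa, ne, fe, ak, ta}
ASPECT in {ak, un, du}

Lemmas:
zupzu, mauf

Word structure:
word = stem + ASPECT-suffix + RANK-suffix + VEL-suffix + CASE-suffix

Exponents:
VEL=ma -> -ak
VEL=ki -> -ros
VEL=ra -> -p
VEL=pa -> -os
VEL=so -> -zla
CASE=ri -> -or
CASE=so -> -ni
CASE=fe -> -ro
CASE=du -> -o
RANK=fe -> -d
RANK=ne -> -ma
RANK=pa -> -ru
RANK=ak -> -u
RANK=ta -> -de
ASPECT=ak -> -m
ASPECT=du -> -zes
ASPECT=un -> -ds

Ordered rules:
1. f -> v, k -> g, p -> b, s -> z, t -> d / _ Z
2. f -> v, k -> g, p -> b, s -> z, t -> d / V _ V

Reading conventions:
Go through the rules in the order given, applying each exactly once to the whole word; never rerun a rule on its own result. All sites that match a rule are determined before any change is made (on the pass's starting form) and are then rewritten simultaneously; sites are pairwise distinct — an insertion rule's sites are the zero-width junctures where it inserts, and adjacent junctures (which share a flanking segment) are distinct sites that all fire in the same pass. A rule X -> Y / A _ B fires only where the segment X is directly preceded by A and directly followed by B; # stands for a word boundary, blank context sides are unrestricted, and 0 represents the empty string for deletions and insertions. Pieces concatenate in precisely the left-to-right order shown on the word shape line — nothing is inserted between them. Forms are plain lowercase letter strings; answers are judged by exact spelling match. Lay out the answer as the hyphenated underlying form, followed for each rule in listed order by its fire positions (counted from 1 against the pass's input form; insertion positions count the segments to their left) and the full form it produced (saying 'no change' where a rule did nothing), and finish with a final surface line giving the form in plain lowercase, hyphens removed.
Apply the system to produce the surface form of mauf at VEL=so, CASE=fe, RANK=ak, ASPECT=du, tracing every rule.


underlying: mauf-zes-u-zla-ro
1. f -> v, k -> g, p -> b, s -> z, t -> d / _ Z: fires at position(s) 4: mauvzesuzlaro
2. f -> v, k -> g, p -> b, s -> z, t -> d / V _ V: fires at position(s) 7: mauvzezuzlaro
surface: mauvzezuzlaro


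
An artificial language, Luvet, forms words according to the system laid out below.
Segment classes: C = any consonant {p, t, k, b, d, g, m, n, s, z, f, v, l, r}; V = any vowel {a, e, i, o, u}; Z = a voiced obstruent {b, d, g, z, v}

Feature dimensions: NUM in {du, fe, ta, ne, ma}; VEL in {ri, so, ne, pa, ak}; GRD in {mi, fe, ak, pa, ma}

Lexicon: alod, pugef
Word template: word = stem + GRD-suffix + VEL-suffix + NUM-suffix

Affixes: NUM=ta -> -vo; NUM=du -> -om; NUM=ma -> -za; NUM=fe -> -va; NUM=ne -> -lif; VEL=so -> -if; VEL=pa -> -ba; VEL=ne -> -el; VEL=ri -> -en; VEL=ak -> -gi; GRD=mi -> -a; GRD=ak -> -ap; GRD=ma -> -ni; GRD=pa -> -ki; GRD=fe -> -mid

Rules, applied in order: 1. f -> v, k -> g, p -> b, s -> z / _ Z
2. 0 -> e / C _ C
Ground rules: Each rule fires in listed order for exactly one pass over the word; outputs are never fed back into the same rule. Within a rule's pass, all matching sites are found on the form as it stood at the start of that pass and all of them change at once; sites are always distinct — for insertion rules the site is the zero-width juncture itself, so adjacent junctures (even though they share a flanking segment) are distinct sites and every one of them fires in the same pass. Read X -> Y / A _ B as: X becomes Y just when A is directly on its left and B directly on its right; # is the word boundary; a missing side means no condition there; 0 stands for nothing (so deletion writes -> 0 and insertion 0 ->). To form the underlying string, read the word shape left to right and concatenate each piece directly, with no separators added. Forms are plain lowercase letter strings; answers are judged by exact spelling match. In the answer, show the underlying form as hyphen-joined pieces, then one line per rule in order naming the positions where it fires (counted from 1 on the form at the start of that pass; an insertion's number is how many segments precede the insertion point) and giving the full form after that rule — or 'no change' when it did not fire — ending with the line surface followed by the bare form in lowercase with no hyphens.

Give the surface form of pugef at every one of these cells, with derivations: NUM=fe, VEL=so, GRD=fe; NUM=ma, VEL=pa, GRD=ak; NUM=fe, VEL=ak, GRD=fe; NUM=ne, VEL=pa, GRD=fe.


cell NUM=fe, VEL=so, GRD=fe:
underlying: pugef-mid-if-va
1. f -> v, k -> g, p -> b, s -> z / _ Z: fires at position(s) 10: pugefmidivva
2. 0 -> e / C _ C: inserts after position(s) 5, 10: pugefemidiveva
surface: pugefemidiveva

cell NUM=ma, VEL=pa, GRD=ak:
underlying: pugef-ap-ba-za
1. f -> v, k -> g, p -> b, s -> z / _ Z: fires at position(s) 7: pugefabbaza
2. 0 -> e / C _ C: inserts after position(s) 7: pugefabebaza
surface: pugefabebaza

cell NUM=fe, VEL=ak, GRD=fe:
underlying: pugef-mid-gi-va
1. f -> v, k -> g, p -> b, s -> z / _ Z: no change
2. 0 -> e / C _ C: inserts after position(s) 5, 8: pugefemidegiva
surface: pugefemidegiva

cell NUM=ne, VEL=pa, GRD=fe:
underlying: pugef-mid-ba-lif
1. f -> v, k -> g, p -> b, s -> z / _ Z: no change
2. 0 -> e / C _ C: inserts after position(s) 5, 8: pugefemidebalif
surface: pugefemidebalif


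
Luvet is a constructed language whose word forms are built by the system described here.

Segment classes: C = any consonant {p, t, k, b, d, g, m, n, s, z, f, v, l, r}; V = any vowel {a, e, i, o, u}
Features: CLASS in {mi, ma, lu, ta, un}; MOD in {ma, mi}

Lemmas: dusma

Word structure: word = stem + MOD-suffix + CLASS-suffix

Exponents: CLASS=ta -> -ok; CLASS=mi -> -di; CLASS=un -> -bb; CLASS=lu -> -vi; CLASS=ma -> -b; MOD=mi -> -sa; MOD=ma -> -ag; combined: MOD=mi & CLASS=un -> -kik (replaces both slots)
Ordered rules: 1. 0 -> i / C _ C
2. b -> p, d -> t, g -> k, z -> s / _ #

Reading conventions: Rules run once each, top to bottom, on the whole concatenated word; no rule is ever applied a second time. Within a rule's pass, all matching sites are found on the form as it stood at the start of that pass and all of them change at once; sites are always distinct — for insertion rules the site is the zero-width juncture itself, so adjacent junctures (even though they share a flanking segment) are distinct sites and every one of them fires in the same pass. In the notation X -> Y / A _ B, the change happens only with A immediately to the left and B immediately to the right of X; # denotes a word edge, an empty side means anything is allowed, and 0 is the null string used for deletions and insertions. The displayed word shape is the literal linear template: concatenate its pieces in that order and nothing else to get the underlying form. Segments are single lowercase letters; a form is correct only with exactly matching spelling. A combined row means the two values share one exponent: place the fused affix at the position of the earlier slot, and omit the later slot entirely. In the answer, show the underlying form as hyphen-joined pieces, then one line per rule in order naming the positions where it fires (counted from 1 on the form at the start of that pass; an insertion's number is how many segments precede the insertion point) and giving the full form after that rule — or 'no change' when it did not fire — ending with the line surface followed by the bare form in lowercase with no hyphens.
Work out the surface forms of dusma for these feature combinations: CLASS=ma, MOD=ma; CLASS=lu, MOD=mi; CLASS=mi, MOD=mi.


cell CLASS=ma, MOD=ma:
underlying: dusma-ag-b
1. 0 -> i / C _ C: inserts after position(s) 3, 7: dusimaagib
2. b -> p, d -> t, g -> k, z -> s / _ #: fires at position(s) 10: dusimaagip
surface: dusimaagip

cell CLASS=lu, MOD=mi:
underlying: dusma-sa-vi
1. 0 -> i / C _ C: inserts after position(s) 3: dusimasavi
2. b -> p, d -> t, g -> k, z -> s / _ #: no change
surface: dusimasavi

cell CLASS=mi, MOD=mi:
underlying: dusma-sa-di
1. 0 -> i / C _ C: inserts after position(s) 3: dusimasadi
2. b -> p, d -> t, g -> k, z -> s / _ #: no change
surface: dusimasadi


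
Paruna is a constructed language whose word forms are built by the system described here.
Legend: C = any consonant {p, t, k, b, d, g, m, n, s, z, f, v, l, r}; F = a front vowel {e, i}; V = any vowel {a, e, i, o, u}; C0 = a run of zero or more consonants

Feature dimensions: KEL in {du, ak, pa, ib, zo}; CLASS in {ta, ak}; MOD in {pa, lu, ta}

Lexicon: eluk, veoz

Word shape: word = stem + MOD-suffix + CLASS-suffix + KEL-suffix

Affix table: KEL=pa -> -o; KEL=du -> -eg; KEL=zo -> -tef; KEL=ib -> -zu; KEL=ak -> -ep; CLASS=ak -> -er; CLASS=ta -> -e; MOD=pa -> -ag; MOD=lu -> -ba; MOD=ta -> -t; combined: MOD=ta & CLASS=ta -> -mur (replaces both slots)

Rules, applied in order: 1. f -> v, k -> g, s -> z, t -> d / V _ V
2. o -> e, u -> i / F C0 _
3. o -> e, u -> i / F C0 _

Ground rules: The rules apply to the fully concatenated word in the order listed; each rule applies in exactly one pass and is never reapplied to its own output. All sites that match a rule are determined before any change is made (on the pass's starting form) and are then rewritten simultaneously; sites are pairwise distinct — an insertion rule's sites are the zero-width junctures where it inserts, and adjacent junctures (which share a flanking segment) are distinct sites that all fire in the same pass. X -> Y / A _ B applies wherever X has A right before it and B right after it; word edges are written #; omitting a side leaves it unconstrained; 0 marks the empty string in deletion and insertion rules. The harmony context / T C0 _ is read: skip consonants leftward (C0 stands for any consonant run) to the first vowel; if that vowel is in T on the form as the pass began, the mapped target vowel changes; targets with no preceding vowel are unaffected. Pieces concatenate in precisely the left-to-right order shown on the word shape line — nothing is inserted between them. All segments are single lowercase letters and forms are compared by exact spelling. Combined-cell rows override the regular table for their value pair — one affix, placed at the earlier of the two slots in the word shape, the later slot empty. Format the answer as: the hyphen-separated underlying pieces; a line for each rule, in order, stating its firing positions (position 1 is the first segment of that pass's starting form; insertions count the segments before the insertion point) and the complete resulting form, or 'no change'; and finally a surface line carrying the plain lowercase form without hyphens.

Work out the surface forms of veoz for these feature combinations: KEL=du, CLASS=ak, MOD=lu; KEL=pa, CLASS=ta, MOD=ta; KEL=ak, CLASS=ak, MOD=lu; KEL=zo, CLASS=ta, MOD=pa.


cell KEL=du, CLASS=ak, MOD=lu:
underlying: veoz-ba-er-eg
1. f -> v, k -> g, s -> z, t -> d / V _ V: no change
2. o -> e, u -> i / F C0 _: fires at position(s) 3: veezbaereg
3. o -> e, u -> i / F C0 _: no change
surface: veezbaereg

cell KEL=pa, CLASS=ta, MOD=ta:
underlying: veoz-mur-o
1. f -> v, k -> g, s -> z, t -> d / V _ V: no change
2. o -> e, u -> i / F C0 _: fires at position(s) 3: veezmuro
3. o -> e, u -> i / F C0 _: fires at position(s) 6: veezmiro
surface: veezmiro

cell KEL=ak, CLASS=ak, MOD=lu:
underlying: veoz-ba-er-ep
1. f -> v, k -> g, s -> z, t -> d / V _ V: no change
2. o -> e, u -> i / F C0 _: fires at position(s) 3: veezbaerep
3. o -> e, u -> i / F C0 _: no change
surface: veezbaerep

cell KEL=zo, CLASS=ta, MOD=pa:
underlying: veoz-ag-e-tef
1. f -> v, k -> g, s -> z, t -> d / V _ V: fires at position(s) 8: veozagedef
2. o -> e, u -> i / F C0 _: fires at position(s) 3: veezagedef
3. o -> e, u -> i / F C0 _: no change
surface: veezagedef


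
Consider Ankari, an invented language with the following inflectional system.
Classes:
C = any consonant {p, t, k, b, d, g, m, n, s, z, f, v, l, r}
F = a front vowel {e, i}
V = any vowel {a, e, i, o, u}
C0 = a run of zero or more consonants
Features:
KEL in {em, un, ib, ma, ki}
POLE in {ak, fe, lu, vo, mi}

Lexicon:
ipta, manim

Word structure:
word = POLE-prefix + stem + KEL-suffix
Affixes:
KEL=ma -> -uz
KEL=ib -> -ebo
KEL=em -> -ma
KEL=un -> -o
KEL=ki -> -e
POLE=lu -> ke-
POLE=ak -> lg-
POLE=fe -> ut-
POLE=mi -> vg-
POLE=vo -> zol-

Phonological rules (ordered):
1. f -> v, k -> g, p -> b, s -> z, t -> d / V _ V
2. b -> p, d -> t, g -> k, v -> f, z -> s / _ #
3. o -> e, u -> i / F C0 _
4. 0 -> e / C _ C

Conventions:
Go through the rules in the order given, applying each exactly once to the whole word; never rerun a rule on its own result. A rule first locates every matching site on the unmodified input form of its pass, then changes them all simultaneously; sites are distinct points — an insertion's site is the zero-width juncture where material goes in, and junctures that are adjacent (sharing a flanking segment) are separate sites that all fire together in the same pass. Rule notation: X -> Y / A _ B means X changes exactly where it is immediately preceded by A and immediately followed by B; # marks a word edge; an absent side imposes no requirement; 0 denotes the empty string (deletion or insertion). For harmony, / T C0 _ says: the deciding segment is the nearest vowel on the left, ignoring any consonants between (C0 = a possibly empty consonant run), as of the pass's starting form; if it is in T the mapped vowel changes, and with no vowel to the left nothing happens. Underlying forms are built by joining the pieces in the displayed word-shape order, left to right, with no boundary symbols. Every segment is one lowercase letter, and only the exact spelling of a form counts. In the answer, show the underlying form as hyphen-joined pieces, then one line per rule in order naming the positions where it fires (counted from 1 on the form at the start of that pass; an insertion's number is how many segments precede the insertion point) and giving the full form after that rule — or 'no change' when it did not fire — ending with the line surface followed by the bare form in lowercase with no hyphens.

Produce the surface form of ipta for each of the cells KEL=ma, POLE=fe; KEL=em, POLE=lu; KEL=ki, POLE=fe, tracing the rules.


cell KEL=ma, POLE=fe:
underlying: ut-ipta-uz
1. f -> v, k -> g, p -> b, s -> z, t -> d / V _ V: fires at position(s) 2: udiptauz
2. b -> p, d -> t, g -> k, v -> f, z -> s / _ #: fires at position(s) 8: udiptaus
3. o -> e, u -> i / F C0 _: no change
4. 0 -> e / C _ C: inserts after position(s) 4: udipetaus
surface: udipetaus

cell KEL=em, POLE=lu:
underlying: ke-ipta-ma
1. f -> v, k -> g, p -> b, s -> z, t -> d / V _ V: no change
2. b -> p, d -> t, g -> k, v -> f, z -> s / _ #: no change
3. o -> e, u -> i / F C0 _: no change
4. 0 -> e / C _ C: inserts after position(s) 4: keipetama
surface: keipetama

cell KEL=ki, POLE=fe:
underlying: ut-ipta-e
1. f -> v, k -> g, p -> b, s -> z, t -> d / V _ V: fires at position(s) 2: udiptae
2. b -> p, d -> t, g -> k, v -> f, z -> s / _ #: no change
3. o -> e, u -> i / F C0 _: no change
4. 0 -> e / C _ C: inserts after position(s) 4: udipetae
surface: udipetae


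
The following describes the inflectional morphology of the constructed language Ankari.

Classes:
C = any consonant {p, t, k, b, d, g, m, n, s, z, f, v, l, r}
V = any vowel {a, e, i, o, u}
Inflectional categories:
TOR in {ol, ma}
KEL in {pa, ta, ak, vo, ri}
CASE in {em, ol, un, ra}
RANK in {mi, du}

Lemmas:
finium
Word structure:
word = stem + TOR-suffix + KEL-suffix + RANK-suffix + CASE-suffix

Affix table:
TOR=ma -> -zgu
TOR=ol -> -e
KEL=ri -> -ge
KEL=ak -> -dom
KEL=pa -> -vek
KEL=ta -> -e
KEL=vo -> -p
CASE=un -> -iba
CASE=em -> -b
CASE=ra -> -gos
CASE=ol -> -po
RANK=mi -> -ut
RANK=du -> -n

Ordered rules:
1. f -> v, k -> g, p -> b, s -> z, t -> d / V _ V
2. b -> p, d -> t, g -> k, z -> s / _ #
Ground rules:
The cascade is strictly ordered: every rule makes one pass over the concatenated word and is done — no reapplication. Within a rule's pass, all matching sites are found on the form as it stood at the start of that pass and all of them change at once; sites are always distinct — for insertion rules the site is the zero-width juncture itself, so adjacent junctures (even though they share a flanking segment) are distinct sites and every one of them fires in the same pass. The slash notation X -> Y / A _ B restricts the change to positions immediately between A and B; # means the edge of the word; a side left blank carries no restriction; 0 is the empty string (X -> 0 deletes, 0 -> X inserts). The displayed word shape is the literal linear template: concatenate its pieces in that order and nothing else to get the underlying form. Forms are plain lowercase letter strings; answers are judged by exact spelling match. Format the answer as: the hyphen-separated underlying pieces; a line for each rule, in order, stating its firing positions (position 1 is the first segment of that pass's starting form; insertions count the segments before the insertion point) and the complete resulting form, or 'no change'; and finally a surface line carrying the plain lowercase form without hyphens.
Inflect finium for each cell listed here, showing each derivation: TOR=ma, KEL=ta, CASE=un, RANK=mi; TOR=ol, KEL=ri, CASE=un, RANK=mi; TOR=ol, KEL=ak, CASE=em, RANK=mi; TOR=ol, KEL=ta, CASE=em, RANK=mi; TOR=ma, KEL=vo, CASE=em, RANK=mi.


cell TOR=ma, KEL=ta, CASE=un, RANK=mi:
underlying: finium-zgu-e-ut-iba
1. f -> v, k -> g, p -> b, s -> z, t -> d / V _ V: fires at position(s) 12: finiumzgueudiba
2. b -> p, d -> t, g -> k, z -> s / _ #: no change
surface: finiumzgueudiba

cell TOR=ol, KEL=ri, CASE=un, RANK=mi:
underlying: finium-e-ge-ut-iba
1. f -> v, k -> g, p -> b, s -> z, t -> d / V _ V: fires at position(s) 11: finiumegeudiba
2. b -> p, d -> t, g -> k, z -> s / _ #: no change
surface: finiumegeudiba

cell TOR=ol, KEL=ak, CASE=em, RANK=mi:
underlying: finium-e-dom-ut-b
1. f -> v, k -> g, p -> b, s -> z, t -> d / V _ V: no change
2. b -> p, d -> t, g -> k, z -> s / _ #: fires at position(s) 13: finiumedomutp
surface: finiumedomutp

cell TOR=ol, KEL=ta, CASE=em, RANK=mi:
underlying: finium-e-e-ut-b
1. f -> v, k -> g, p -> b, s -> z, t -> d / V _ V: no change
2. b -> p, d -> t, g -> k, z -> s / _ #: fires at position(s) 11: finiumeeutp
surface: finiumeeutp

cell TOR=ma, KEL=vo, CASE=em, RANK=mi:
underlying: finium-zgu-p-ut-b
1. f -> v, k -> g, p -> b, s -> z, t -> d / V _ V: fires at position(s) 10: finiumzgubutb
2. b -> p, d -> t, g -> k, z -> s / _ #: fires at position(s) 13: finiumzgubutp
surface: finiumzgubutp


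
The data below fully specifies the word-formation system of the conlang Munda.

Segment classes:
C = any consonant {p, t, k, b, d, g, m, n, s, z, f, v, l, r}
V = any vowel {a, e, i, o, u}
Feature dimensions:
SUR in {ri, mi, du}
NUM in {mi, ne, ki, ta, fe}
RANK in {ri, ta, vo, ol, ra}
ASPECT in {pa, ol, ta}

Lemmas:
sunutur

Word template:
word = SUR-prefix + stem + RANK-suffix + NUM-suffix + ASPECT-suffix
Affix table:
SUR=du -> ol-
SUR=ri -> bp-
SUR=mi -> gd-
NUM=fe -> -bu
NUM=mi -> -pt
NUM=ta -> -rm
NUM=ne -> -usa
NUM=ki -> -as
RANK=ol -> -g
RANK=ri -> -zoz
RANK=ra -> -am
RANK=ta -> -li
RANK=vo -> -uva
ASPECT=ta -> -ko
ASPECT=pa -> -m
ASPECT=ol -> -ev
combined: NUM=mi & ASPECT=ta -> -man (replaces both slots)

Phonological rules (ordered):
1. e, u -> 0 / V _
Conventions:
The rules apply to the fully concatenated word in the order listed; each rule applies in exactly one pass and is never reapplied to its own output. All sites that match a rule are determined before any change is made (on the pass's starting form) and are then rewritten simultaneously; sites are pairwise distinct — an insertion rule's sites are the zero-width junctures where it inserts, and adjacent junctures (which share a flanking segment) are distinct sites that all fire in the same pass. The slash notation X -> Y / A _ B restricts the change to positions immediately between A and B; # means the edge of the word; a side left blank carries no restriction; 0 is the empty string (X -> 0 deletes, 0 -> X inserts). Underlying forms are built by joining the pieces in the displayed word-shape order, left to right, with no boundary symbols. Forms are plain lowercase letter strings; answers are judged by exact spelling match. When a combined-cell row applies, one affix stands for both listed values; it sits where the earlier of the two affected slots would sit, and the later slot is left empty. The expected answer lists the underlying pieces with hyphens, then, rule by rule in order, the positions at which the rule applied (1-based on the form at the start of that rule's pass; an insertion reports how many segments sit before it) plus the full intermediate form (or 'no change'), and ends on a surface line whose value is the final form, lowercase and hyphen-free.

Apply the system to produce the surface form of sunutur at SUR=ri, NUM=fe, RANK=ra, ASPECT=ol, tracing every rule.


underlying: bp-sunutur-am-bu-ev
1. e, u -> 0 / V _: fires at position(s) 14: bpsunuturambuv
surface: bpsunuturambuv


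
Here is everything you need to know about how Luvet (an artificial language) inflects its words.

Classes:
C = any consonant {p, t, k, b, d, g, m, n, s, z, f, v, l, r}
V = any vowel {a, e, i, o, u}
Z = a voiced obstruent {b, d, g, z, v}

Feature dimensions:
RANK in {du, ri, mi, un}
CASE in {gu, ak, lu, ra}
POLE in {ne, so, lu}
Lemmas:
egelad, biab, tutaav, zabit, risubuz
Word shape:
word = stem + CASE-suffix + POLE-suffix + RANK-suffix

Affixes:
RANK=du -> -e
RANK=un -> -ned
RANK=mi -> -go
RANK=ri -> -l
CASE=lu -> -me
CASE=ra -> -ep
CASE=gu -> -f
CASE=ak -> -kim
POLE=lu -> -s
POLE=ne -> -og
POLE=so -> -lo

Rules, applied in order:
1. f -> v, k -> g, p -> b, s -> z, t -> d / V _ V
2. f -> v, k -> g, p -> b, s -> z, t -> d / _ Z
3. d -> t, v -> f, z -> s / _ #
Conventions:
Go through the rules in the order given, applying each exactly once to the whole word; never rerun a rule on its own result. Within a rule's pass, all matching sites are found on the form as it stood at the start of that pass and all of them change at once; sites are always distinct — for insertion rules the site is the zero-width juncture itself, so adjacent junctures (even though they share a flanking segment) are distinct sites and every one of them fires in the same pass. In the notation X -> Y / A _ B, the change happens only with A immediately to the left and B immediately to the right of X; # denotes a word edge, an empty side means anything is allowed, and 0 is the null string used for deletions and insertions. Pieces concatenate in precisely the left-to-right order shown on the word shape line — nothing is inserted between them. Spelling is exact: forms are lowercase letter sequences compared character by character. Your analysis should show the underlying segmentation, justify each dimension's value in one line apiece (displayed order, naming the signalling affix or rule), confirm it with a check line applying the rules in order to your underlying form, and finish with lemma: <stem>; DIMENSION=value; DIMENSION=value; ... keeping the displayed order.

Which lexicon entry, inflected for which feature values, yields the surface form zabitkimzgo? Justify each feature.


underlying: zabit-kim-s-go
RANK=mi - signalled by the affix -go
CASE=ak - signalled by the affix -kim
POLE=lu - signalled by the affix -s
check: zabitkimsgo -> zabitkimsgo -> zabitkimzgo -> zabitkimzgo
lemma: zabit; RANK=mi; CASE=ak; POLE=lu


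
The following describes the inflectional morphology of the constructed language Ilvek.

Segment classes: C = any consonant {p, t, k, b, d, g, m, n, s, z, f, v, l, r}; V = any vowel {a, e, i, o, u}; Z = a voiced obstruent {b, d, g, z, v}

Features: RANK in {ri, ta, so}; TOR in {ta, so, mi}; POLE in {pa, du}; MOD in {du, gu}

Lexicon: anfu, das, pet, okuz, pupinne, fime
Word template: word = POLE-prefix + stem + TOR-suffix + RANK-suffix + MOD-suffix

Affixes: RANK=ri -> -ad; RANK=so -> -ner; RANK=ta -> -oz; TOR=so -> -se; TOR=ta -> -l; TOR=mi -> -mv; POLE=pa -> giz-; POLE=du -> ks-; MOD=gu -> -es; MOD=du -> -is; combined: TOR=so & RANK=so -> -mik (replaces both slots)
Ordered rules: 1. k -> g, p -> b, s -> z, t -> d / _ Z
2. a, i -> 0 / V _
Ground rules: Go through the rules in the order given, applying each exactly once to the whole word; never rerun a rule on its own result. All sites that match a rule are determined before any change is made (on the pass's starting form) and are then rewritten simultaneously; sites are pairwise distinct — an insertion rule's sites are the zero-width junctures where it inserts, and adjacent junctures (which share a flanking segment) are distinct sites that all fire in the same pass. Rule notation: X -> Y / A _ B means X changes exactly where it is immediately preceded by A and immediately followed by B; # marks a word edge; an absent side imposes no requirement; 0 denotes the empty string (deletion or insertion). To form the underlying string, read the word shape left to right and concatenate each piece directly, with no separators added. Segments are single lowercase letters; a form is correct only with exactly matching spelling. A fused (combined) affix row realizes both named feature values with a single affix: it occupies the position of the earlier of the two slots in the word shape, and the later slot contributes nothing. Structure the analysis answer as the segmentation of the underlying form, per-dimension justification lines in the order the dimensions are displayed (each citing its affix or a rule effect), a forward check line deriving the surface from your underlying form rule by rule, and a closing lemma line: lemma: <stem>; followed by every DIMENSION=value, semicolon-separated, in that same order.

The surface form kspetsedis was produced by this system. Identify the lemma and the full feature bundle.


underlying: ks-pet-se-ad-is
RANK=ri - signalled by the affix -ad
TOR=so - signalled by the affix -se
POLE=du - signalled by the affix ks-
MOD=du - signalled by the affix -is
check: kspetseadis -> kspetseadis -> kspetsedis
lemma: pet; RANK=ri; TOR=so; POLE=du; MOD=du


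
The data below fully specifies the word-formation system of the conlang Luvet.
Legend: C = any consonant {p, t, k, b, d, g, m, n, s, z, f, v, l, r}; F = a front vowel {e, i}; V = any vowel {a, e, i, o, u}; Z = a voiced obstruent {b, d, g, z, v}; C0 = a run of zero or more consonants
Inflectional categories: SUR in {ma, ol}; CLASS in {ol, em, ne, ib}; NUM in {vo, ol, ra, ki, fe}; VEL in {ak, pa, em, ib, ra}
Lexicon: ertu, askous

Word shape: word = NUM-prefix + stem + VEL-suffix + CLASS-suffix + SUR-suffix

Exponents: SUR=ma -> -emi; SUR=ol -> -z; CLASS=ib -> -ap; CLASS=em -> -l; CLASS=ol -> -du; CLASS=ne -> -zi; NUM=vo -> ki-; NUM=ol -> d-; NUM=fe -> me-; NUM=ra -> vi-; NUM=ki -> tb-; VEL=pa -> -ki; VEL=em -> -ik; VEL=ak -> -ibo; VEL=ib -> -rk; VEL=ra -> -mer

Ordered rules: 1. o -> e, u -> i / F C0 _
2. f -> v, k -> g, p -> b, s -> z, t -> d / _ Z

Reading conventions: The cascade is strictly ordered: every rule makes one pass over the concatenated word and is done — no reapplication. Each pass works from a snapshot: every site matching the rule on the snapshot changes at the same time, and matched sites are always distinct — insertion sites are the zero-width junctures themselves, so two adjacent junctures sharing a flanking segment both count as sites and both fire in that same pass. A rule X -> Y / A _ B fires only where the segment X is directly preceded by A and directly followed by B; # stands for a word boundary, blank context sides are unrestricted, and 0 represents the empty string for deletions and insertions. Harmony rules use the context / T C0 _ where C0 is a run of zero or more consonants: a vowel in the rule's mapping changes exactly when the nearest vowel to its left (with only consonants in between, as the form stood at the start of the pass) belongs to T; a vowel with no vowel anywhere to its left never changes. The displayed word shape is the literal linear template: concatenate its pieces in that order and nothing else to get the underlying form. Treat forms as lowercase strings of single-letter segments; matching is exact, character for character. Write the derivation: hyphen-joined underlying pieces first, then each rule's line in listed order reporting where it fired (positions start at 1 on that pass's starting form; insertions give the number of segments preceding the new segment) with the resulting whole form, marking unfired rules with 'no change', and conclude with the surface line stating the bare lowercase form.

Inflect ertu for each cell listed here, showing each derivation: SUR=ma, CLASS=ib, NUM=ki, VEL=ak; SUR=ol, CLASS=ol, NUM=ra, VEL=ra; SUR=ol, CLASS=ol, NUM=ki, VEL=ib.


cell SUR=ma, CLASS=ib, NUM=ki, VEL=ak:
underlying: tb-ertu-ibo-ap-emi
1. o -> e, u -> i / F C0 _: fires at position(s) 6, 9: tbertiibeapemi
2. f -> v, k -> g, p -> b, s -> z, t -> d / _ Z: fires at position(s) 1: dbertiibeapemi
surface: dbertiibeapemi

cell SUR=ol, CLASS=ol, NUM=ra, VEL=ra:
underlying: vi-ertu-mer-du-z
1. o -> e, u -> i / F C0 _: fires at position(s) 6, 11: viertimerdiz
2. f -> v, k -> g, p -> b, s -> z, t -> d / _ Z: no change
surface: viertimerdiz

cell SUR=ol, CLASS=ol, NUM=ki, VEL=ib:
underlying: tb-ertu-rk-du-z
1. o -> e, u -> i / F C0 _: fires at position(s) 6: tbertirkduz
2. f -> v, k -> g, p -> b, s -> z, t -> d / _ Z: fires at position(s) 1, 8: dbertirgduz
surface: dbertirgduz


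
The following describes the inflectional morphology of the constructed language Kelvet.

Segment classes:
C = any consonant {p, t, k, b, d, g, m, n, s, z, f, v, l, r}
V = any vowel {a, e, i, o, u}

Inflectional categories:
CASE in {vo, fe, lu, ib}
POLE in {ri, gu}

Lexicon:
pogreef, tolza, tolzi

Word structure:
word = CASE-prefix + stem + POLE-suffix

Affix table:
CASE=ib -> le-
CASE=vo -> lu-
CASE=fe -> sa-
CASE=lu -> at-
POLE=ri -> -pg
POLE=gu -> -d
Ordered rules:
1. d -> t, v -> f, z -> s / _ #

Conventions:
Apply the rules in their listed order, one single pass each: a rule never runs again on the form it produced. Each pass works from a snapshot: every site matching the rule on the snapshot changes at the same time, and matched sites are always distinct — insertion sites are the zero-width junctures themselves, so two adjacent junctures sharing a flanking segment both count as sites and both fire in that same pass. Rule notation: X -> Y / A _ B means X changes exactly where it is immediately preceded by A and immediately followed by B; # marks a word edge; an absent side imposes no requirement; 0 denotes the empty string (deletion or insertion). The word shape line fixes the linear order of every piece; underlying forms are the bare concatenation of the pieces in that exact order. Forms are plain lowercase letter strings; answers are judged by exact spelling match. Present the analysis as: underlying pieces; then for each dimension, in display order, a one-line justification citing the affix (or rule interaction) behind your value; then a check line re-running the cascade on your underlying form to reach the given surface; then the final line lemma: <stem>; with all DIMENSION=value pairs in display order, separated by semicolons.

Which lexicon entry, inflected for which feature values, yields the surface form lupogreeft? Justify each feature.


underlying: lu-pogreef-d
CASE=vo - signalled by the affix lu-
POLE=gu - signalled by the affix -d
check: lupogreefd -> lupogreeft
lemma: pogreef; CASE=vo; POLE=gu


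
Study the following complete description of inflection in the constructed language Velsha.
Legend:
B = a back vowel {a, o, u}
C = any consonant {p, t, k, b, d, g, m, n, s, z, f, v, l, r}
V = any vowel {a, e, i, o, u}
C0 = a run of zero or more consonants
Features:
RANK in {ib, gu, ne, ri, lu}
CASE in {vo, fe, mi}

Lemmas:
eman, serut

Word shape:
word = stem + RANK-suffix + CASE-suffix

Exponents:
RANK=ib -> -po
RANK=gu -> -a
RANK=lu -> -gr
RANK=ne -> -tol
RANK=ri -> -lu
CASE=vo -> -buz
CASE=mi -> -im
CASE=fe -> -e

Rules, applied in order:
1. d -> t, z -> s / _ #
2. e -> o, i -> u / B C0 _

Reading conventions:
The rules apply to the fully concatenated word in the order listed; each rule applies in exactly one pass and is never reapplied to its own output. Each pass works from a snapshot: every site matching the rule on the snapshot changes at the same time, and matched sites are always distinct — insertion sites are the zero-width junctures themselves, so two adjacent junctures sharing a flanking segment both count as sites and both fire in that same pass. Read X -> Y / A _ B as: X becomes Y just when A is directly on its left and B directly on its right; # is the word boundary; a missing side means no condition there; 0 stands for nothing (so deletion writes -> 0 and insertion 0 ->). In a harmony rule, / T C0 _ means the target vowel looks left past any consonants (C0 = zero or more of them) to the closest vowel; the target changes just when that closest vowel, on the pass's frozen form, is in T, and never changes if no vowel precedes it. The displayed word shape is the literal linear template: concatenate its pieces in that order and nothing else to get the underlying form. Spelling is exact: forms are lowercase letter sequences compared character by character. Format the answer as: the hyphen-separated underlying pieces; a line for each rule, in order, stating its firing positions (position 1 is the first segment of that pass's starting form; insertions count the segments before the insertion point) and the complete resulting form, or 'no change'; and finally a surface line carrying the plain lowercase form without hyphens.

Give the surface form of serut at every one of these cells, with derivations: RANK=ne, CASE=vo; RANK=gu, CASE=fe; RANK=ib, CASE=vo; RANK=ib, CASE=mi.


cell RANK=ne, CASE=vo:
underlying: serut-tol-buz
1. d -> t, z -> s / _ #: fires at position(s) 11: seruttolbus
2. e -> o, i -> u / B C0 _: no change
surface: seruttolbus

cell RANK=gu, CASE=fe:
underlying: serut-a-e
1. d -> t, z -> s / _ #: no change
2. e -> o, i -> u / B C0 _: fires at position(s) 7: serutao
surface: serutao

cell RANK=ib, CASE=vo:
underlying: serut-po-buz
1. d -> t, z -> s / _ #: fires at position(s) 10: serutpobus
2. e -> o, i -> u / B C0 _: no change
surface: serutpobus

cell RANK=ib, CASE=mi:
underlying: serut-po-im
1. d -> t, z -> s / _ #: no change
2. e -> o, i -> u / B C0 _: fires at position(s) 8: serutpoum
surface: serutpoum


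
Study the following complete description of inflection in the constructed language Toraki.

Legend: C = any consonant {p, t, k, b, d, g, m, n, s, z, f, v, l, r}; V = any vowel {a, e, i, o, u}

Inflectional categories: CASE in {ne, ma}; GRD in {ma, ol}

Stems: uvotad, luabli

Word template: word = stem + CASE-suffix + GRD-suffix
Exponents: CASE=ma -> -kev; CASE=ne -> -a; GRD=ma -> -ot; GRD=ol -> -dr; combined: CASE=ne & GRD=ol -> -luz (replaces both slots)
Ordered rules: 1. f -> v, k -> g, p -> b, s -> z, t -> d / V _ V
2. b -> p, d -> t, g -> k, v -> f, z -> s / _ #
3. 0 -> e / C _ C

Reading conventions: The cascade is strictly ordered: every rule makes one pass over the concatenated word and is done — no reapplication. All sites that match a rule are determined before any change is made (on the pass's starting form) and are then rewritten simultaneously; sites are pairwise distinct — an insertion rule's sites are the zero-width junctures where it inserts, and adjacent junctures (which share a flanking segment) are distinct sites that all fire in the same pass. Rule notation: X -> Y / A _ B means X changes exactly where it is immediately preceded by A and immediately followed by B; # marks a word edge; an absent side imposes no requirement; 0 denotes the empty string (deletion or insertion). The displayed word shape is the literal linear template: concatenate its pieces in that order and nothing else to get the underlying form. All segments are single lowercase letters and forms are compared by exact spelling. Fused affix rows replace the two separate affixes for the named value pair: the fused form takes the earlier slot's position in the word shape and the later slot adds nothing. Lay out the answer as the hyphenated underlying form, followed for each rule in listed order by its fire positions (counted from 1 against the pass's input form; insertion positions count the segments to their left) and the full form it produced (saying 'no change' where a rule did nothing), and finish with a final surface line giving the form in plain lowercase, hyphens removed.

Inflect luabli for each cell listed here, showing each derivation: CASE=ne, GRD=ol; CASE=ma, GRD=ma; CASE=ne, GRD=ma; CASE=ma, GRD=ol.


cell CASE=ne, GRD=ol:
underlying: luabli-luz
1. f -> v, k -> g, p -> b, s -> z, t -> d / V _ V: no change
2. b -> p, d -> t, g -> k, v -> f, z -> s / _ #: fires at position(s) 9: luablilus
3. 0 -> e / C _ C: inserts after position(s) 4: luabelilus
surface: luabelilus

cell CASE=ma, GRD=ma:
underlying: luabli-kev-ot
1. f -> v, k -> g, p -> b, s -> z, t -> d / V _ V: fires at position(s) 7: luabligevot
2. b -> p, d -> t, g -> k, v -> f, z -> s / _ #: no change
3. 0 -> e / C _ C: inserts after position(s) 4: luabeligevot
surface: luabeligevot

cell CASE=ne, GRD=ma:
underlying: luabli-a-ot
1. f -> v, k -> g, p -> b, s -> z, t -> d / V _ V: no change
2. b -> p, d -> t, g -> k, v -> f, z -> s / _ #: no change
3. 0 -> e / C _ C: inserts after position(s) 4: luabeliaot
surface: luabeliaot

cell CASE=ma, GRD=ol:
underlying: luabli-kev-dr
1. f -> v, k -> g, p -> b, s -> z, t -> d / V _ V: fires at position(s) 7: luabligevdr
2. b -> p, d -> t, g -> k, v -> f, z -> s / _ #: no change
3. 0 -> e / C _ C: inserts after position(s) 4, 9, 10: luabeligeveder
surface: luabeligeveder
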